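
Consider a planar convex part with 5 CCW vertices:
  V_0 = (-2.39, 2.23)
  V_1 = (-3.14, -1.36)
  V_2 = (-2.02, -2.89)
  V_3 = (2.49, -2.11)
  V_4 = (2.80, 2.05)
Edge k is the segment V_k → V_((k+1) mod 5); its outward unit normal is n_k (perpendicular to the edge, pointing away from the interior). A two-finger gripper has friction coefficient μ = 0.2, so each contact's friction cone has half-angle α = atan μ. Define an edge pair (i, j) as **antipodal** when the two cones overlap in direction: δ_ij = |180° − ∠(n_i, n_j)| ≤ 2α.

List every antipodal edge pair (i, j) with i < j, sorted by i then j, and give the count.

count = 2; pairs: (0,3), (2,4)

α = atan 0.2 = 11.31°;  2α = 22.62°
n_0 = (-0.9789, +0.2045)
n_1 = (-0.8069, -0.5907)
n_2 = (+0.1704, -0.9854)
n_3 = (+0.9972, -0.0743)
n_4 = (+0.0347, +0.9994)
  (0,1): δ = 131.99°  ·
  (0,2): δ = 68.39°  ·
  (0,3): δ = 7.54°  ✓
  (0,4): δ = 99.81°  ·
  (1,2): δ = 116.39°  ·
  (1,3): δ = 40.47°  ·
  (1,4): δ = 51.81°  ·
  (2,3): δ = 104.07°  ·
  (2,4): δ = 11.80°  ✓
  (3,4): δ = 87.72°  ·
antipodal pairs: 2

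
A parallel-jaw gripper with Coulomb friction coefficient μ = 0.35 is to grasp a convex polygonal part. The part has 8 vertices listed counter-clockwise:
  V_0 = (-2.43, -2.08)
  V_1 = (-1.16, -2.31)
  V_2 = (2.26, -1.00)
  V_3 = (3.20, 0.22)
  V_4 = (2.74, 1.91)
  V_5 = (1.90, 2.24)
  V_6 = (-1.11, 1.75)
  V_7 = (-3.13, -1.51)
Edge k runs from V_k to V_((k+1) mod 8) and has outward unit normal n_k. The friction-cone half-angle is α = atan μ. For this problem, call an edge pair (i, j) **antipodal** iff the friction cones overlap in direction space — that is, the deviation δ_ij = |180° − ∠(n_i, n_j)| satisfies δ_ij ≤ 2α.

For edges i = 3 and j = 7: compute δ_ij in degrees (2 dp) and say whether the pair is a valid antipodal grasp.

δ = 35.62°, valid

α = atan 0.35 = 19.29°;  2α = 38.58°
edge 3: e_3 = (-0.46, +1.69);  n_3 = (+0.9649, +0.2626)
edge 7: e_7 = (+0.70, -0.57);  n_7 = (-0.6314, -0.7754)
∠(n_3, n_7) = 144.38°
δ = |180° − 144.38°| = 35.62°
35.62° ≤ 2α = 38.58°  →  valid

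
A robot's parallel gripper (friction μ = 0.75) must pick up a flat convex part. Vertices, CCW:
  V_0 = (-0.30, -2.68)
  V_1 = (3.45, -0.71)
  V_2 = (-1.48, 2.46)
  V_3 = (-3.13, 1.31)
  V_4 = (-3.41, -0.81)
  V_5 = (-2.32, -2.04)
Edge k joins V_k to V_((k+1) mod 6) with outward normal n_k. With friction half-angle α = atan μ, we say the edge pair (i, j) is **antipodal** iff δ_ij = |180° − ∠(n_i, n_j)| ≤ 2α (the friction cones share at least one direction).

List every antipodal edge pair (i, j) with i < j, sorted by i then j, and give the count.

α = atan 0.75 = 36.87°;  2α = 73.74°
n_0 = (+0.4651, -0.8853)
n_1 = (+0.5408, +0.8411)
n_2 = (-0.5718, +0.8204)
n_3 = (-0.9914, +0.1309)
n_4 = (-0.7484, -0.6632)
n_5 = (-0.3020, -0.9533)
  (0,1): δ = 60.46°  ✓
  (0,2): δ = 7.16°  ✓
  (0,3): δ = 54.76°  ✓
  (0,4): δ = 103.83°  ·
  (0,5): δ = 134.71°  ·
  (1,2): δ = 112.38°  ·
  (1,3): δ = 64.78°  ✓
  (1,4): δ = 15.71°  ✓
  (1,5): δ = 15.16°  ✓
  (2,3): δ = 132.40°  ·
  (2,4): δ = 83.33°  ·
  (2,5): δ = 52.46°  ✓
  (3,4): δ = 130.93°  ·
  (3,5): δ = 100.06°  ·
  (4,5): δ = 149.13°  ·
antipodal pairs: 7

count = 7; pairs: (0,1), (0,2), (0,3), (1,3), (1,4), (1,5), (2,5)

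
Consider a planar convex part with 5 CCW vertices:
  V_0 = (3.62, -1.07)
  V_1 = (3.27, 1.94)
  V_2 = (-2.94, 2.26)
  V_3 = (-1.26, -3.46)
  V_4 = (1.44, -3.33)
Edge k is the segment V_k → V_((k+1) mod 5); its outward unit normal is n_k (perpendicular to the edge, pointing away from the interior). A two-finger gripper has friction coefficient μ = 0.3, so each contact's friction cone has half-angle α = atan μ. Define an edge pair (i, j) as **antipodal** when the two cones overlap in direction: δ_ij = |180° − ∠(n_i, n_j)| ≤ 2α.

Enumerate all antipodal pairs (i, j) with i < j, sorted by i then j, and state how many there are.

count = 2; pairs: (0,2), (1,3)

α = atan 0.3 = 16.70°;  2α = 33.40°
n_0 = (+0.9933, +0.1155)
n_1 = (+0.0515, +0.9987)
n_2 = (-0.9595, -0.2818)
n_3 = (+0.0481, -0.9988)
n_4 = (+0.7197, -0.6943)
  (0,1): δ = 99.58°  ·
  (0,2): δ = 9.74°  ✓
  (0,3): δ = 86.12°  ·
  (0,4): δ = 129.40°  ·
  (1,2): δ = 70.68°  ·
  (1,3): δ = 5.71°  ✓
  (1,4): δ = 48.98°  ·
  (2,3): δ = 103.61°  ·
  (2,4): δ = 60.34°  ·
  (3,4): δ = 136.72°  ·
antipodal pairs: 2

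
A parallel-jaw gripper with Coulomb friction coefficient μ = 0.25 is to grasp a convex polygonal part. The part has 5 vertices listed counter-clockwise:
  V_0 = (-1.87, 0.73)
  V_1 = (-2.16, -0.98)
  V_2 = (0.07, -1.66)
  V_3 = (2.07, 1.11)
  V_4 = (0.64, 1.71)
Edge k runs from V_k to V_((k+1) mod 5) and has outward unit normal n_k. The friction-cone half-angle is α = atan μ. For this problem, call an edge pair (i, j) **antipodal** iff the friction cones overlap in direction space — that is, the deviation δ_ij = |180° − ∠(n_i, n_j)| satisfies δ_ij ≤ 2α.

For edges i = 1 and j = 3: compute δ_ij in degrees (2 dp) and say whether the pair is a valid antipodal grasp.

α = atan 0.25 = 14.04°;  2α = 28.07°
edge 1: e_1 = (+2.23, -0.68);  n_1 = (-0.2917, -0.9565)
edge 3: e_3 = (-1.43, +0.60);  n_3 = (+0.3869, +0.9221)
∠(n_1, n_3) = 174.20°
δ = |180° − 174.20°| = 5.80°
5.80° ≤ 2α = 28.07°  →  valid

δ = 5.80°, valid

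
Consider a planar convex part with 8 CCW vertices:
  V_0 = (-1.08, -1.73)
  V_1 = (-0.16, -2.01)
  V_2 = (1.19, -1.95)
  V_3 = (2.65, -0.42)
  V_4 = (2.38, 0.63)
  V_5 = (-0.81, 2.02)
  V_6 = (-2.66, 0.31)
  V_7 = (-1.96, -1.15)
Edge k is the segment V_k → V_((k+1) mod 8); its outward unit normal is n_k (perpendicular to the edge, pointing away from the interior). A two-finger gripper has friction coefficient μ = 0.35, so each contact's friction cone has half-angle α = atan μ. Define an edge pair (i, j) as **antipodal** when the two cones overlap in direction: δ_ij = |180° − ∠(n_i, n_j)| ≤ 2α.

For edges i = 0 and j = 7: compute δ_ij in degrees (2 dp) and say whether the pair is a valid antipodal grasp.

α = atan 0.35 = 19.29°;  2α = 38.58°
edge 0: e_0 = (+0.92, -0.28);  n_0 = (-0.2912, -0.9567)
edge 7: e_7 = (+0.88, -0.58);  n_7 = (-0.5503, -0.8350)
∠(n_0, n_7) = 16.46°
δ = |180° − 16.46°| = 163.54°
163.54° > 2α = 38.58°  →  invalid

δ = 163.54°, invalid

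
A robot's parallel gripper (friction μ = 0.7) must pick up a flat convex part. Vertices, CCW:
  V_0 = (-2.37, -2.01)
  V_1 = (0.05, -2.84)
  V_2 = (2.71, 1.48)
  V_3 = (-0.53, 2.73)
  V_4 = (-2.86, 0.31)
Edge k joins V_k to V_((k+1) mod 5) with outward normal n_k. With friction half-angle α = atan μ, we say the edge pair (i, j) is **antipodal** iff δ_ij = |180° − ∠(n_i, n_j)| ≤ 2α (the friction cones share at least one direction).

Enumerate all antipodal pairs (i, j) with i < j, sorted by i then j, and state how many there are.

α = atan 0.7 = 34.99°;  2α = 69.98°
n_0 = (-0.3244, -0.9459)
n_1 = (+0.8515, -0.5243)
n_2 = (+0.3599, +0.9330)
n_3 = (-0.7204, +0.6936)
n_4 = (-0.9784, -0.2066)
  (0,1): δ = 102.69°  ·
  (0,2): δ = 2.17°  ✓
  (0,3): δ = 65.02°  ✓
  (0,4): δ = 120.86°  ·
  (1,2): δ = 79.47°  ·
  (1,3): δ = 12.29°  ✓
  (1,4): δ = 43.55°  ✓
  (2,3): δ = 112.82°  ·
  (2,4): δ = 56.98°  ✓
  (3,4): δ = 124.16°  ·
antipodal pairs: 5

count = 5; pairs: (0,2), (0,3), (1,3), (1,4), (2,4)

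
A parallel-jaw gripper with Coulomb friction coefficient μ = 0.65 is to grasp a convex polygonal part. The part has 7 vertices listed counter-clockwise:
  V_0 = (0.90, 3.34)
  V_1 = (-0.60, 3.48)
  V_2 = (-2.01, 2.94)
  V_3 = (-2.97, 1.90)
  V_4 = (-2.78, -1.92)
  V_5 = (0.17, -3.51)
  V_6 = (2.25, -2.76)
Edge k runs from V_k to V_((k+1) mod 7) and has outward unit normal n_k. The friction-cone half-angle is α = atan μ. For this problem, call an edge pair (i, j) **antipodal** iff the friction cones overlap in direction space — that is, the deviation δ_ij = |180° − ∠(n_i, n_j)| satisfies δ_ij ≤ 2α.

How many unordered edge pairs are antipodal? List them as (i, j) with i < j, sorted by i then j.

α = atan 0.65 = 33.02°;  2α = 66.05°
n_0 = (+0.0929, +0.9957)
n_1 = (-0.3576, +0.9339)
n_2 = (-0.7348, +0.6783)
n_3 = (-0.9988, -0.0497)
n_4 = (-0.4745, -0.8803)
n_5 = (+0.3392, -0.9407)
n_6 = (+0.9764, +0.2161)
  (0,1): δ = 153.71°  ·
  (0,2): δ = 127.38°  ·
  (0,3): δ = 81.82°  ·
  (0,4): δ = 22.99°  ✓
  (0,5): δ = 25.16°  ✓
  (0,6): δ = 107.81°  ·
  (1,2): δ = 153.67°  ·
  (1,3): δ = 108.11°  ·
  (1,4): δ = 49.28°  ✓
  (1,5): δ = 1.13°  ✓
  (1,6): δ = 81.52°  ·
  (2,3): δ = 134.44°  ·
  (2,4): δ = 75.61°  ·
  (2,5): δ = 27.46°  ✓
  (2,6): δ = 55.19°  ✓
  (3,4): δ = 121.17°  ·
  (3,5): δ = 73.02°  ·
  (3,6): δ = 9.63°  ✓
  (4,5): δ = 131.85°  ·
  (4,6): δ = 49.20°  ✓
  (5,6): δ = 97.35°  ·
antipodal pairs: 8

count = 8; pairs: (0,4), (0,5), (1,4), (1,5), (2,5), (2,6), (3,6), (4,6)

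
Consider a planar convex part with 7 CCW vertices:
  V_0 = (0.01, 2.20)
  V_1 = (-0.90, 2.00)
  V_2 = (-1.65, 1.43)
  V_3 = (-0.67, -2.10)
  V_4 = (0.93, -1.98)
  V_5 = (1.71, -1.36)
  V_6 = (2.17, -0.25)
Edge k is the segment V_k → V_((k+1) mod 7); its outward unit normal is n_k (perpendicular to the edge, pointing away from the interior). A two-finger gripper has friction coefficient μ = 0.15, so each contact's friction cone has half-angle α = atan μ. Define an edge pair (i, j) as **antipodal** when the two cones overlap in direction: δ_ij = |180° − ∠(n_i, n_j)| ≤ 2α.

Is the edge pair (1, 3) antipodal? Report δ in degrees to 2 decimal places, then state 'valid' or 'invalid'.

δ = 32.95°, invalid

α = atan 0.15 = 8.53°;  2α = 17.06°
edge 1: e_1 = (-0.75, -0.57);  n_1 = (-0.6051, +0.7962)
edge 3: e_3 = (+1.60, +0.12);  n_3 = (+0.0748, -0.9972)
∠(n_1, n_3) = 147.05°
δ = |180° − 147.05°| = 32.95°
32.95° > 2α = 17.06°  →  invalid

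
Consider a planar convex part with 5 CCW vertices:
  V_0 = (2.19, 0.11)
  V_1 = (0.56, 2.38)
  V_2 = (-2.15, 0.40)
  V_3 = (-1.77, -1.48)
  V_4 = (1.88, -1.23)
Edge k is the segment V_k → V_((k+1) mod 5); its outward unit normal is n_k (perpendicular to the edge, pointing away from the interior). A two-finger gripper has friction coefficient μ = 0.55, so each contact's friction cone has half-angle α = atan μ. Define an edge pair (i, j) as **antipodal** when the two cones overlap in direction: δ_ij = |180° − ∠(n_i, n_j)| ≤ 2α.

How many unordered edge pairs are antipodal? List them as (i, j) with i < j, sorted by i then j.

α = atan 0.55 = 28.81°;  2α = 57.62°
n_0 = (+0.8123, +0.5833)
n_1 = (-0.5899, +0.8074)
n_2 = (-0.9802, -0.1981)
n_3 = (+0.0683, -0.9977)
n_4 = (+0.9743, -0.2254)
  (0,1): δ = 89.53°  ·
  (0,2): δ = 24.25°  ✓
  (0,3): δ = 58.24°  ·
  (0,4): δ = 131.29°  ·
  (1,2): δ = 114.73°  ·
  (1,3): δ = 32.23°  ✓
  (1,4): δ = 40.82°  ✓
  (2,3): δ = 97.51°  ·
  (2,4): δ = 24.45°  ✓
  (3,4): δ = 106.94°  ·
antipodal pairs: 4

count = 4; pairs: (0,2), (1,3), (1,4), (2,4)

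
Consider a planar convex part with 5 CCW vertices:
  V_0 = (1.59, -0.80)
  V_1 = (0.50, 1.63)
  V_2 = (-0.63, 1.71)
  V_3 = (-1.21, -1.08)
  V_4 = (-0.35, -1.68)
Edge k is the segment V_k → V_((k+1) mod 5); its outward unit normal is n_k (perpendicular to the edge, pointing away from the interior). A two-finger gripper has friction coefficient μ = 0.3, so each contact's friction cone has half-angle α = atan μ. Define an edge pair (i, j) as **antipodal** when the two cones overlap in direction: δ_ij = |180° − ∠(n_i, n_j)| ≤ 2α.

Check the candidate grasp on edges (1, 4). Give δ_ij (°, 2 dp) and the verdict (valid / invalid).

δ = 28.45°, valid

α = atan 0.3 = 16.70°;  2α = 33.40°
edge 1: e_1 = (-1.13, +0.08);  n_1 = (+0.0706, +0.9975)
edge 4: e_4 = (+1.94, +0.88);  n_4 = (+0.4131, -0.9107)
∠(n_1, n_4) = 151.55°
δ = |180° − 151.55°| = 28.45°
28.45° ≤ 2α = 33.40°  →  valid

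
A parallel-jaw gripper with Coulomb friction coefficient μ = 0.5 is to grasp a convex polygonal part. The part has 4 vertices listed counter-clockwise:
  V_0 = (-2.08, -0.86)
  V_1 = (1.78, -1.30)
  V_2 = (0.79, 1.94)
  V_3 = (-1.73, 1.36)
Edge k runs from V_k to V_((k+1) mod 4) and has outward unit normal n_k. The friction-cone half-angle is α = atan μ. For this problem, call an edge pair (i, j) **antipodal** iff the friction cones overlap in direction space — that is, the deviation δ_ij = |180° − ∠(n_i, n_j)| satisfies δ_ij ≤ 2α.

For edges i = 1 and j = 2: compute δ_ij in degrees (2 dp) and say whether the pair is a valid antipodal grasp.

α = atan 0.5 = 26.57°;  2α = 53.13°
edge 1: e_1 = (-0.99, +3.24);  n_1 = (+0.9564, +0.2922)
edge 2: e_2 = (-2.52, -0.58);  n_2 = (-0.2243, +0.9745)
∠(n_1, n_2) = 85.97°
δ = |180° − 85.97°| = 94.03°
94.03° > 2α = 53.13°  →  invalid

δ = 94.03°, invalid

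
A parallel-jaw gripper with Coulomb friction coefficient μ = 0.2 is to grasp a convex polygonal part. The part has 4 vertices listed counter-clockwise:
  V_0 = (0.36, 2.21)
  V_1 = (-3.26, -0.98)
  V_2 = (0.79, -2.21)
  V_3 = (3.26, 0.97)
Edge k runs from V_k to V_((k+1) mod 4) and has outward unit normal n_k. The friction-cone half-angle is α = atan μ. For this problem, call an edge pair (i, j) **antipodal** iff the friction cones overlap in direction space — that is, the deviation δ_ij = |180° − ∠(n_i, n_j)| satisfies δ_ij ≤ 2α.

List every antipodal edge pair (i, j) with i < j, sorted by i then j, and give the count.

count = 2; pairs: (0,2), (1,3)

α = atan 0.2 = 11.31°;  2α = 22.62°
n_0 = (-0.6611, +0.7503)
n_1 = (-0.2906, -0.9568)
n_2 = (+0.7898, -0.6134)
n_3 = (+0.3932, +0.9195)
  (0,1): δ = 58.28°  ·
  (0,2): δ = 10.78°  ✓
  (0,3): δ = 115.46°  ·
  (1,2): δ = 110.94°  ·
  (1,3): δ = 6.26°  ✓
  (2,3): δ = 75.31°  ·
antipodal pairs: 2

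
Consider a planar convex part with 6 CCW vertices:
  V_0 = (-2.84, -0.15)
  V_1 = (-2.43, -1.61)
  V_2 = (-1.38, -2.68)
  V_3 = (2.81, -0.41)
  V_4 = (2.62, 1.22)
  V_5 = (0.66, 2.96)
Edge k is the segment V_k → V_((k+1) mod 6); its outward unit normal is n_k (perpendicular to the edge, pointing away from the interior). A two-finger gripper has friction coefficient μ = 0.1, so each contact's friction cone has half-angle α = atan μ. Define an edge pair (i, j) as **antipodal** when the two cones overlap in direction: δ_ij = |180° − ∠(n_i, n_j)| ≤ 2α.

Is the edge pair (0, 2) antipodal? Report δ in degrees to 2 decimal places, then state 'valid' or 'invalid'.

α = atan 0.1 = 5.71°;  2α = 11.42°
edge 0: e_0 = (+0.41, -1.46);  n_0 = (-0.9628, -0.2704)
edge 2: e_2 = (+4.19, +2.27);  n_2 = (+0.4764, -0.8793)
∠(n_0, n_2) = 102.76°
δ = |180° − 102.76°| = 77.24°
77.24° > 2α = 11.42°  →  invalid

δ = 77.24°, invalid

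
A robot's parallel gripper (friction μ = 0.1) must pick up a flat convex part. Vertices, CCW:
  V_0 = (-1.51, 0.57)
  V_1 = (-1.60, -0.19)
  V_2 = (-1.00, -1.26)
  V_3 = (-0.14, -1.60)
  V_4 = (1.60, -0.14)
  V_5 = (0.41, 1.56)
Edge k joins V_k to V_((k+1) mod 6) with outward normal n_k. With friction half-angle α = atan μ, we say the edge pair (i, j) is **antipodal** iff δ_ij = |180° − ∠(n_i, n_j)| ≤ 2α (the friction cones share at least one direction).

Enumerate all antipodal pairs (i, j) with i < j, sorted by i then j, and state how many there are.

α = atan 0.1 = 5.71°;  2α = 11.42°
n_0 = (-0.9931, +0.1176)
n_1 = (-0.8722, -0.4891)
n_2 = (-0.3677, -0.9300)
n_3 = (+0.6428, -0.7661)
n_4 = (+0.8192, +0.5735)
n_5 = (-0.4583, +0.8888)
  (0,1): δ = 143.96°  ·
  (0,2): δ = 104.82°  ·
  (0,3): δ = 43.25°  ·
  (0,4): δ = 41.75°  ·
  (0,5): δ = 124.03°  ·
  (1,2): δ = 140.85°  ·
  (1,3): δ = 79.28°  ·
  (1,4): δ = 5.71°  ✓
  (1,5): δ = 88.00°  ·
  (2,3): δ = 118.43°  ·
  (2,4): δ = 33.44°  ·
  (2,5): δ = 48.85°  ·
  (3,4): δ = 95.01°  ·
  (3,5): δ = 12.72°  ·
  (4,5): δ = 97.72°  ·
antipodal pairs: 1

count = 1; pairs: (1,4)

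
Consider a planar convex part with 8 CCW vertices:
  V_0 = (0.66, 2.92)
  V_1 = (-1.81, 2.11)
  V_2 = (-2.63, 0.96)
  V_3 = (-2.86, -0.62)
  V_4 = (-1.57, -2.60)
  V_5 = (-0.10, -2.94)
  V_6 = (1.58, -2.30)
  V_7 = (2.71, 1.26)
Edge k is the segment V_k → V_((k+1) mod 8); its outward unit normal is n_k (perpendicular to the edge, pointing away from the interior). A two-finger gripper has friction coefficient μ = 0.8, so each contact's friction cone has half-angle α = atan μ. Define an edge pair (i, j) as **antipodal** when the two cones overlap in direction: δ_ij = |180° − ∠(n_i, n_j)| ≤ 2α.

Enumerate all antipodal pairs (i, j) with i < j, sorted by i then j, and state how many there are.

α = atan 0.8 = 38.66°;  2α = 77.32°
n_0 = (-0.3116, +0.9502)
n_1 = (-0.8142, +0.5806)
n_2 = (-0.9896, +0.1441)
n_3 = (-0.8379, -0.5459)
n_4 = (-0.2253, -0.9743)
n_5 = (+0.3560, -0.9345)
n_6 = (+0.9531, -0.3025)
n_7 = (+0.6293, +0.7772)
  (0,1): δ = 143.65°  ·
  (0,2): δ = 116.44°  ·
  (0,3): δ = 75.07°  ✓
  (0,4): δ = 31.18°  ✓
  (0,5): δ = 2.70°  ✓
  (0,6): δ = 54.23°  ✓
  (0,7): δ = 122.84°  ·
  (1,2): δ = 152.79°  ·
  (1,3): δ = 111.42°  ·
  (1,4): δ = 67.53°  ✓
  (1,5): δ = 33.66°  ✓
  (1,6): δ = 17.88°  ✓
  (1,7): δ = 86.49°  ·
  (2,3): δ = 138.63°  ·
  (2,4): δ = 94.74°  ·
  (2,5): δ = 60.86°  ✓
  (2,6): δ = 9.33°  ✓
  (2,7): δ = 59.28°  ✓
  (3,4): δ = 136.11°  ·
  (3,5): δ = 102.23°  ·
  (3,6): δ = 50.70°  ✓
  (3,7): δ = 17.92°  ✓
  (4,5): δ = 146.12°  ·
  (4,6): δ = 94.59°  ·
  (4,7): δ = 25.98°  ✓
  (5,6): δ = 128.46°  ·
  (5,7): δ = 59.85°  ✓
  (6,7): δ = 111.39°  ·
antipodal pairs: 14

count = 14; pairs: (0,3), (0,4), (0,5), (0,6), (1,4), (1,5), (1,6), (2,5), (2,6), (2,7), (3,6), (3,7), (4,7), (5,7)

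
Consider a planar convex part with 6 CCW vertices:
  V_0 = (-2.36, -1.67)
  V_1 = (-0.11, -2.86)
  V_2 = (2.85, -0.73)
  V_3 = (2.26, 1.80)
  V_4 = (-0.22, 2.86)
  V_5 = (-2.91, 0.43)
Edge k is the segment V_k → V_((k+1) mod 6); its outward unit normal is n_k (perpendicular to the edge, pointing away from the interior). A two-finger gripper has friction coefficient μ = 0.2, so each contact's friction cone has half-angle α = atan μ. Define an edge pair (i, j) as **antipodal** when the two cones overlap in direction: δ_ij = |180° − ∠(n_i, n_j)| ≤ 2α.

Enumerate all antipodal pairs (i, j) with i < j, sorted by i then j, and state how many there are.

count = 3; pairs: (0,3), (1,4), (2,5)

α = atan 0.2 = 11.31°;  2α = 22.62°
n_0 = (-0.4675, -0.8840)
n_1 = (+0.5841, -0.8117)
n_2 = (+0.9739, +0.2271)
n_3 = (+0.3930, +0.9195)
n_4 = (-0.6703, +0.7421)
n_5 = (-0.9674, -0.2534)
  (0,1): δ = 116.39°  ·
  (0,2): δ = 49.00°  ·
  (0,3): δ = 4.73°  ✓
  (0,4): δ = 69.97°  ·
  (0,5): δ = 132.55°  ·
  (1,2): δ = 112.61°  ·
  (1,3): δ = 58.88°  ·
  (1,4): δ = 6.35°  ✓
  (1,5): δ = 68.94°  ·
  (2,3): δ = 126.27°  ·
  (2,4): δ = 61.03°  ·
  (2,5): δ = 1.55°  ✓
  (3,4): δ = 114.76°  ·
  (3,5): δ = 52.18°  ·
  (4,5): δ = 117.42°  ·
antipodal pairs: 3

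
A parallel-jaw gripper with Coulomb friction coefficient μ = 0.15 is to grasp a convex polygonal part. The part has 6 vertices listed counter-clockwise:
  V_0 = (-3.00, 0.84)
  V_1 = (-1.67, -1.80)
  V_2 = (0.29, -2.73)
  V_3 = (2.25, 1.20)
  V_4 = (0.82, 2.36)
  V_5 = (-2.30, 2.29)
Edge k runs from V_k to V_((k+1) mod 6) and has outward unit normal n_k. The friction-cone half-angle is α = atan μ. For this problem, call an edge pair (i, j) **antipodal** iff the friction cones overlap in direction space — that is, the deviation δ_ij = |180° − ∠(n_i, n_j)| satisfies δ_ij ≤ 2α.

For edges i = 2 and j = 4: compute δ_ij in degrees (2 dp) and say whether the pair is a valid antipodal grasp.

δ = 62.21°, invalid

α = atan 0.15 = 8.53°;  2α = 17.06°
edge 2: e_2 = (+1.96, +3.93);  n_2 = (+0.8949, -0.4463)
edge 4: e_4 = (-3.12, -0.07);  n_4 = (-0.0224, +0.9997)
∠(n_2, n_4) = 117.79°
δ = |180° − 117.79°| = 62.21°
62.21° > 2α = 17.06°  →  invalid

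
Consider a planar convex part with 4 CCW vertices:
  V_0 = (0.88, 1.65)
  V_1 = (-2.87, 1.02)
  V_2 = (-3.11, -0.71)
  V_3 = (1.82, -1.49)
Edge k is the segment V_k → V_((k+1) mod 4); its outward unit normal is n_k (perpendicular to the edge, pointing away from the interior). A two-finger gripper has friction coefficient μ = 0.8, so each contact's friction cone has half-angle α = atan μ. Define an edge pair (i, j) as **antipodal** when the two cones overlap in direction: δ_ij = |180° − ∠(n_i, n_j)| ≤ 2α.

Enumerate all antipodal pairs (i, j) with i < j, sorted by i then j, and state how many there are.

α = atan 0.8 = 38.66°;  2α = 77.32°
n_0 = (-0.1657, +0.9862)
n_1 = (-0.9905, +0.1374)
n_2 = (-0.1563, -0.9877)
n_3 = (+0.9580, +0.2868)
  (0,1): δ = 107.43°  ·
  (0,2): δ = 18.53°  ✓
  (0,3): δ = 97.13°  ·
  (1,2): δ = 91.09°  ·
  (1,3): δ = 24.56°  ✓
  (2,3): δ = 64.34°  ✓
antipodal pairs: 3

count = 3; pairs: (0,2), (1,3), (2,3)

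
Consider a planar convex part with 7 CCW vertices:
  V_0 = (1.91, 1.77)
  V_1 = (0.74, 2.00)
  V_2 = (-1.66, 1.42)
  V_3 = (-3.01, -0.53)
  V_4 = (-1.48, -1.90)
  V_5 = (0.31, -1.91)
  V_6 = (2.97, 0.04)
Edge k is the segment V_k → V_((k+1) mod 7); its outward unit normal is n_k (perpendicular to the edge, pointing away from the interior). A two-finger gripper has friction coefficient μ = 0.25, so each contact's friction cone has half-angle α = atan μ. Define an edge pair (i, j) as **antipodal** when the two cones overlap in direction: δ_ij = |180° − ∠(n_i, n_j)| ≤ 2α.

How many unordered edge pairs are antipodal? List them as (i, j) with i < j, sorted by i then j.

α = atan 0.25 = 14.04°;  2α = 28.07°
n_0 = (+0.1929, +0.9812)
n_1 = (-0.2349, +0.9720)
n_2 = (-0.8222, +0.5692)
n_3 = (-0.6671, -0.7450)
n_4 = (-0.0056, -1.0000)
n_5 = (+0.5912, -0.8065)
n_6 = (+0.8527, +0.5224)
  (0,1): δ = 155.29°  ·
  (0,2): δ = 113.57°  ·
  (0,3): δ = 30.72°  ·
  (0,4): δ = 10.80°  ✓
  (0,5): δ = 47.37°  ·
  (0,6): δ = 132.62°  ·
  (1,2): δ = 138.28°  ·
  (1,3): δ = 55.43°  ·
  (1,4): δ = 13.91°  ✓
  (1,5): δ = 22.66°  ✓
  (1,6): δ = 107.91°  ·
  (2,3): δ = 97.15°  ·
  (2,4): δ = 55.62°  ·
  (2,5): δ = 19.06°  ✓
  (2,6): δ = 66.19°  ·
  (3,4): δ = 138.48°  ·
  (3,5): δ = 101.91°  ·
  (3,6): δ = 16.66°  ✓
  (4,5): δ = 143.44°  ·
  (4,6): δ = 58.18°  ·
  (5,6): δ = 94.75°  ·
antipodal pairs: 5

count = 5; pairs: (0,4), (1,4), (1,5), (2,5), (3,6)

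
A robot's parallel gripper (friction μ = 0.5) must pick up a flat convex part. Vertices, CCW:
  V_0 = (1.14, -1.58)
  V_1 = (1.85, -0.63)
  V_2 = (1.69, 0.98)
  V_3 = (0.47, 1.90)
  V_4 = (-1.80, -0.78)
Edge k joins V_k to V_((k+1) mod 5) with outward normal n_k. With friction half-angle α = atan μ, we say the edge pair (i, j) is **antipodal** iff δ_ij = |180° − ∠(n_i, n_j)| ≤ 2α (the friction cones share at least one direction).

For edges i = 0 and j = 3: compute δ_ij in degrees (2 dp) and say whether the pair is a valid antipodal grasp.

α = atan 0.5 = 26.57°;  2α = 53.13°
edge 0: e_0 = (+0.71, +0.95);  n_0 = (+0.8010, -0.5987)
edge 3: e_3 = (-2.27, -2.68);  n_3 = (-0.7631, +0.6463)
∠(n_0, n_3) = 176.51°
δ = |180° − 176.51°| = 3.49°
3.49° ≤ 2α = 53.13°  →  valid

δ = 3.49°, valid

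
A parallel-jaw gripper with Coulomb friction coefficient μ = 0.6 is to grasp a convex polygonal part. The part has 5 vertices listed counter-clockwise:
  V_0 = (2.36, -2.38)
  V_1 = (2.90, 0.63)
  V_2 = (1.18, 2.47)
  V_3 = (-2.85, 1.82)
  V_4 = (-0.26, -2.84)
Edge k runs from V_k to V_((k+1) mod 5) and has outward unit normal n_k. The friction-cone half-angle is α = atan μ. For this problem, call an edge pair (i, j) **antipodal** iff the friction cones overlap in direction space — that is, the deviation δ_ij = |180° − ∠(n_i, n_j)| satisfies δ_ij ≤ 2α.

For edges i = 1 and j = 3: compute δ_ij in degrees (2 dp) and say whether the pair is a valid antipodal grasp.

α = atan 0.6 = 30.96°;  2α = 61.93°
edge 1: e_1 = (-1.72, +1.84);  n_1 = (+0.7305, +0.6829)
edge 3: e_3 = (+2.59, -4.66);  n_3 = (-0.8741, -0.4858)
∠(n_1, n_3) = 166.00°
δ = |180° − 166.00°| = 14.00°
14.00° ≤ 2α = 61.93°  →  valid

δ = 14.00°, valid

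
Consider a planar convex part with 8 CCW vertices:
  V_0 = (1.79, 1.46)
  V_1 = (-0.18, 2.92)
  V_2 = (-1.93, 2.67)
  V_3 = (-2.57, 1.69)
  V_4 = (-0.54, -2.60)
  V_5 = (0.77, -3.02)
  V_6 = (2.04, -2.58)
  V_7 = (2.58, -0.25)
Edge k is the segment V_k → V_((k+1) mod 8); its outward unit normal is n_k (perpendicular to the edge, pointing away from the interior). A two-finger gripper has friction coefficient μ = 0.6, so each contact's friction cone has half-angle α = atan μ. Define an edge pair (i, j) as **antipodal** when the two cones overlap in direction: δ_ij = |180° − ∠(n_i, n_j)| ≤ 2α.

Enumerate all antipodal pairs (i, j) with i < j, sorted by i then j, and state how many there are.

count = 11; pairs: (0,3), (0,4), (0,5), (1,4), (1,5), (2,5), (2,6), (2,7), (3,6), (3,7), (4,7)

α = atan 0.6 = 30.96°;  2α = 61.93°
n_0 = (+0.5954, +0.8034)
n_1 = (-0.1414, +0.9899)
n_2 = (-0.8373, +0.5468)
n_3 = (-0.9039, -0.4277)
n_4 = (-0.3053, -0.9523)
n_5 = (+0.3274, -0.9449)
n_6 = (+0.9742, -0.2258)
n_7 = (+0.9078, +0.4194)
  (0,1): δ = 135.33°  ·
  (0,2): δ = 86.60°  ·
  (0,3): δ = 28.13°  ✓
  (0,4): δ = 18.77°  ✓
  (0,5): δ = 55.65°  ✓
  (0,6): δ = 113.49°  ·
  (0,7): δ = 151.34°  ·
  (1,2): δ = 131.28°  ·
  (1,3): δ = 72.81°  ·
  (1,4): δ = 25.91°  ✓
  (1,5): δ = 10.98°  ✓
  (1,6): δ = 68.82°  ·
  (1,7): δ = 106.67°  ·
  (2,3): δ = 121.53°  ·
  (2,4): δ = 74.63°  ·
  (2,5): δ = 37.74°  ✓
  (2,6): δ = 20.10°  ✓
  (2,7): δ = 57.94°  ✓
  (3,4): δ = 133.10°  ·
  (3,5): δ = 96.21°  ·
  (3,6): δ = 38.37°  ✓
  (3,7): δ = 0.53°  ✓
  (4,5): δ = 143.11°  ·
  (4,6): δ = 85.27°  ·
  (4,7): δ = 47.43°  ✓
  (5,6): δ = 122.16°  ·
  (5,7): δ = 84.31°  ·
  (6,7): δ = 142.16°  ·
antipodal pairs: 11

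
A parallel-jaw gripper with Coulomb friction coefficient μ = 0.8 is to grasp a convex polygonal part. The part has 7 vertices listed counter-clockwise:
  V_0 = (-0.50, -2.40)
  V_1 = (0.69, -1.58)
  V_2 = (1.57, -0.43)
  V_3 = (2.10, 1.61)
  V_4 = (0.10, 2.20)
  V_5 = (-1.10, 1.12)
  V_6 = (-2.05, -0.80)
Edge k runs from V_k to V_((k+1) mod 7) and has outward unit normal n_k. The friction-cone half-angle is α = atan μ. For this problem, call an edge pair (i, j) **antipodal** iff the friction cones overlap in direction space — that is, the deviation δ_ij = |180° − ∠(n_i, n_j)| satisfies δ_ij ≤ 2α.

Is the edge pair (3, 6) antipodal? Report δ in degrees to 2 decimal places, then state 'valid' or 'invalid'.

δ = 29.47°, valid

α = atan 0.8 = 38.66°;  2α = 77.32°
edge 3: e_3 = (-2.00, +0.59);  n_3 = (+0.2829, +0.9591)
edge 6: e_6 = (+1.55, -1.60);  n_6 = (-0.7182, -0.6958)
∠(n_3, n_6) = 150.53°
δ = |180° − 150.53°| = 29.47°
29.47° ≤ 2α = 77.32°  →  valid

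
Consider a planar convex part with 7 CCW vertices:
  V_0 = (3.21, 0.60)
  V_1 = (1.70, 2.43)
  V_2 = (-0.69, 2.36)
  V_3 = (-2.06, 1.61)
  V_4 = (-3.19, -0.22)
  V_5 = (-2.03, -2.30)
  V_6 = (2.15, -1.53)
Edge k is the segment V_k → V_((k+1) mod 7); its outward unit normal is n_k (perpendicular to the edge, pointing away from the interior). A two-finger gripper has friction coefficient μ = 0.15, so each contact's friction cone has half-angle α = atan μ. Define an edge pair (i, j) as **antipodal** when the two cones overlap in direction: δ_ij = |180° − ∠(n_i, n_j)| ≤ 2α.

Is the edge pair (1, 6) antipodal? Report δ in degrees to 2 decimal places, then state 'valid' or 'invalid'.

α = atan 0.15 = 8.53°;  2α = 17.06°
edge 1: e_1 = (-2.39, -0.07);  n_1 = (-0.0293, +0.9996)
edge 6: e_6 = (+1.06, +2.13);  n_6 = (+0.8953, -0.4455)
∠(n_1, n_6) = 118.13°
δ = |180° − 118.13°| = 61.87°
61.87° > 2α = 17.06°  →  invalid

δ = 61.87°, invalid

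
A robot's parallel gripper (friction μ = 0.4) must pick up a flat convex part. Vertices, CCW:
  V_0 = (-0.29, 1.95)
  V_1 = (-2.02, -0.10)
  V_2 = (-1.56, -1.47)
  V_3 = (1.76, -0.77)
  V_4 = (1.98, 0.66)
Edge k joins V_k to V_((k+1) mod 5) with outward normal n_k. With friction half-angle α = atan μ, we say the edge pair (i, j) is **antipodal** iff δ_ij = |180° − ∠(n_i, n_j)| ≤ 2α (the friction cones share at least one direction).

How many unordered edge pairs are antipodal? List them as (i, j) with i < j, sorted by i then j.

α = atan 0.4 = 21.80°;  2α = 43.60°
n_0 = (-0.7642, +0.6449)
n_1 = (-0.9480, -0.3183)
n_2 = (+0.2063, -0.9785)
n_3 = (+0.9884, -0.1521)
n_4 = (+0.4941, +0.8694)
  (0,1): δ = 121.28°  ·
  (0,2): δ = 37.93°  ✓
  (0,3): δ = 31.41°  ✓
  (0,4): δ = 100.55°  ·
  (1,2): δ = 96.65°  ·
  (1,3): δ = 27.31°  ✓
  (1,4): δ = 41.83°  ✓
  (2,3): δ = 110.65°  ·
  (2,4): δ = 41.51°  ✓
  (3,4): δ = 110.86°  ·
antipodal pairs: 5

count = 5; pairs: (0,2), (0,3), (1,3), (1,4), (2,4)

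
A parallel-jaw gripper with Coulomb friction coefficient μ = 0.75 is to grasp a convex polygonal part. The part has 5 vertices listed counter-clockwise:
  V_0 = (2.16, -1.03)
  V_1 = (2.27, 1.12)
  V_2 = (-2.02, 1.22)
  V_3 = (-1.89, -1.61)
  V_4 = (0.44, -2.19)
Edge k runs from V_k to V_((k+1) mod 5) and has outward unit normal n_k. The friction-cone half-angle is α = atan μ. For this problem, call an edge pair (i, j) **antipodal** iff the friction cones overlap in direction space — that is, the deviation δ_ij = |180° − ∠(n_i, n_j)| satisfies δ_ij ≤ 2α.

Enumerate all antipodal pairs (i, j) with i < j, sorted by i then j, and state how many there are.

count = 4; pairs: (0,2), (1,3), (1,4), (2,4)

α = atan 0.75 = 36.87°;  2α = 73.74°
n_0 = (+0.9987, -0.0511)
n_1 = (+0.0233, +0.9997)
n_2 = (-0.9989, -0.0459)
n_3 = (-0.2416, -0.9704)
n_4 = (+0.5591, -0.8291)
  (0,1): δ = 88.41°  ·
  (0,2): δ = 5.56°  ✓
  (0,3): δ = 78.95°  ·
  (0,4): δ = 126.93°  ·
  (1,2): δ = 86.03°  ·
  (1,3): δ = 12.64°  ✓
  (1,4): δ = 35.33°  ✓
  (2,3): δ = 106.61°  ·
  (2,4): δ = 58.63°  ✓
  (3,4): δ = 132.03°  ·
antipodal pairs: 4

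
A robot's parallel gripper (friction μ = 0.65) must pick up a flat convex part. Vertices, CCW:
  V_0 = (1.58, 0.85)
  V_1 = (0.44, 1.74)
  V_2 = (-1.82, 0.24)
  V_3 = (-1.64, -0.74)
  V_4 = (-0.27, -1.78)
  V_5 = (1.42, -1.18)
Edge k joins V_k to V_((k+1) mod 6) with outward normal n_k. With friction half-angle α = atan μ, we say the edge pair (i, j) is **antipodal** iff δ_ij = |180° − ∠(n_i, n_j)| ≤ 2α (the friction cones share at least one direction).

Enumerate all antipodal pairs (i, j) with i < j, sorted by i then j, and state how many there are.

α = atan 0.65 = 33.02°;  2α = 66.05°
n_0 = (+0.6154, +0.7882)
n_1 = (-0.5530, +0.8332)
n_2 = (-0.9835, -0.1807)
n_3 = (-0.6046, -0.7965)
n_4 = (+0.3346, -0.9424)
n_5 = (+0.9969, -0.0786)
  (0,1): δ = 108.45°  ·
  (0,2): δ = 41.61°  ✓
  (0,3): δ = 0.78°  ✓
  (0,4): δ = 57.53°  ✓
  (0,5): δ = 123.47°  ·
  (1,2): δ = 113.17°  ·
  (1,3): δ = 70.78°  ·
  (1,4): δ = 14.03°  ✓
  (1,5): δ = 51.92°  ✓
  (2,3): δ = 137.61°  ·
  (2,4): δ = 80.86°  ·
  (2,5): δ = 14.91°  ✓
  (3,4): δ = 123.25°  ·
  (3,5): δ = 57.30°  ✓
  (4,5): δ = 114.05°  ·
antipodal pairs: 7

count = 7; pairs: (0,2), (0,3), (0,4), (1,4), (1,5), (2,5), (3,5)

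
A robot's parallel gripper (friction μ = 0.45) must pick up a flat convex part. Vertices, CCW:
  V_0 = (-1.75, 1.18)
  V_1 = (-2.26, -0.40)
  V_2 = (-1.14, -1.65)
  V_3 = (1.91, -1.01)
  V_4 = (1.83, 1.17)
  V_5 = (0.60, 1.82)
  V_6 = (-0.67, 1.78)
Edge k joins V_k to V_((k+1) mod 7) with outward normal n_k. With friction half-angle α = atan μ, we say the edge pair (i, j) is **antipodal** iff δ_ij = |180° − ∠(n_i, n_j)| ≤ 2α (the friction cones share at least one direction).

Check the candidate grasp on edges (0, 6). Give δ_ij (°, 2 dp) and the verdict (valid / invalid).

δ = 136.94°, invalid

α = atan 0.45 = 24.23°;  2α = 48.46°
edge 0: e_0 = (-0.51, -1.58);  n_0 = (-0.9517, +0.3072)
edge 6: e_6 = (-1.08, -0.60);  n_6 = (-0.4856, +0.8742)
∠(n_0, n_6) = 43.06°
δ = |180° − 43.06°| = 136.94°
136.94° > 2α = 48.46°  →  invalid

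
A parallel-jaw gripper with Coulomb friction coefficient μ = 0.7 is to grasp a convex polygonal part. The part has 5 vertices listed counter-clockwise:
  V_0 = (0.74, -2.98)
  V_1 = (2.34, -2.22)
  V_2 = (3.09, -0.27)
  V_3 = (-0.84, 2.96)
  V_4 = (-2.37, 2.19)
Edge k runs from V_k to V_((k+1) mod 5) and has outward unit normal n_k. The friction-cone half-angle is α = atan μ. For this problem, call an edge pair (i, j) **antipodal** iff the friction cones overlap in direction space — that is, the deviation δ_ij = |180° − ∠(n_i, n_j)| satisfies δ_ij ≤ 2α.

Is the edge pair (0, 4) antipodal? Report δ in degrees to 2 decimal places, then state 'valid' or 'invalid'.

α = atan 0.7 = 34.99°;  2α = 69.98°
edge 0: e_0 = (+1.60, +0.76);  n_0 = (+0.4291, -0.9033)
edge 4: e_4 = (+3.11, -5.17);  n_4 = (-0.8569, -0.5155)
∠(n_0, n_4) = 84.38°
δ = |180° − 84.38°| = 95.62°
95.62° > 2α = 69.98°  →  invalid

δ = 95.62°, invalid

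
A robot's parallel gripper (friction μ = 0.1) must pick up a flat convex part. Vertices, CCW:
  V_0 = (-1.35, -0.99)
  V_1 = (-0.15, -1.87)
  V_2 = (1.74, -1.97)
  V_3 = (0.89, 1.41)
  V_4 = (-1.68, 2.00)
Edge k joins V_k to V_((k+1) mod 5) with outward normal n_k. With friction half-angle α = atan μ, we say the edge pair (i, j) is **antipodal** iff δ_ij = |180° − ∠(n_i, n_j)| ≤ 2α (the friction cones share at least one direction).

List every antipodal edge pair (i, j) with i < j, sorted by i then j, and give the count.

count = 2; pairs: (1,3), (2,4)

α = atan 0.1 = 5.71°;  2α = 11.42°
n_0 = (-0.5914, -0.8064)
n_1 = (-0.0528, -0.9986)
n_2 = (+0.9698, +0.2439)
n_3 = (+0.2238, +0.9746)
n_4 = (-0.9940, -0.1097)
  (0,1): δ = 146.77°  ·
  (0,2): δ = 39.63°  ·
  (0,3): δ = 23.32°  ·
  (0,4): δ = 132.55°  ·
  (1,2): δ = 72.86°  ·
  (1,3): δ = 9.90°  ✓
  (1,4): δ = 99.33°  ·
  (2,3): δ = 117.05°  ·
  (2,4): δ = 7.82°  ✓
  (3,4): δ = 70.77°  ·
antipodal pairs: 2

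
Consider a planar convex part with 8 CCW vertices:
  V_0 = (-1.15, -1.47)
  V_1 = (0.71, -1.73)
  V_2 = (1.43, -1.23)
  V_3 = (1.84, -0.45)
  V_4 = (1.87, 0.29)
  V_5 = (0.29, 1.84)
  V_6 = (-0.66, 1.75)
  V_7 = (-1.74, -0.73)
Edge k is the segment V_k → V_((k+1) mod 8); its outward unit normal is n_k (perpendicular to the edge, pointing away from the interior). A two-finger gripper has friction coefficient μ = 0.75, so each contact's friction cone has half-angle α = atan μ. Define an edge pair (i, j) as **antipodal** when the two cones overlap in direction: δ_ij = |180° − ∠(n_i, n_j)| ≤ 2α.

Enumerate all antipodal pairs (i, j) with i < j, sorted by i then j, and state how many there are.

α = atan 0.75 = 36.87°;  2α = 73.74°
n_0 = (-0.1384, -0.9904)
n_1 = (+0.5704, -0.8214)
n_2 = (+0.8852, -0.4653)
n_3 = (+0.9992, -0.0405)
n_4 = (+0.7003, +0.7139)
n_5 = (-0.0943, +0.9955)
n_6 = (-0.9168, +0.3993)
n_7 = (-0.7819, -0.6234)
  (0,1): δ = 137.26°  ·
  (0,2): δ = 109.77°  ·
  (0,3): δ = 84.36°  ·
  (0,4): δ = 36.49°  ✓
  (0,5): δ = 13.37°  ✓
  (0,6): δ = 74.43°  ·
  (0,7): δ = 136.52°  ·
  (1,2): δ = 152.51°  ·
  (1,3): δ = 127.10°  ·
  (1,4): δ = 79.23°  ·
  (1,5): δ = 29.37°  ✓
  (1,6): δ = 31.69°  ✓
  (1,7): δ = 93.79°  ·
  (2,3): δ = 154.59°  ·
  (2,4): δ = 106.72°  ·
  (2,5): δ = 56.86°  ✓
  (2,6): δ = 4.20°  ✓
  (2,7): δ = 66.29°  ✓
  (3,4): δ = 132.13°  ·
  (3,5): δ = 82.27°  ·
  (3,6): δ = 21.21°  ✓
  (3,7): δ = 40.89°  ✓
  (4,5): δ = 130.14°  ·
  (4,6): δ = 69.08°  ✓
  (4,7): δ = 6.98°  ✓
  (5,6): δ = 118.94°  ·
  (5,7): δ = 56.85°  ✓
  (6,7): δ = 117.90°  ·
antipodal pairs: 12

count = 12; pairs: (0,4), (0,5), (1,5), (1,6), (2,5), (2,6), (2,7), (3,6), (3,7), (4,6), (4,7), (5,7)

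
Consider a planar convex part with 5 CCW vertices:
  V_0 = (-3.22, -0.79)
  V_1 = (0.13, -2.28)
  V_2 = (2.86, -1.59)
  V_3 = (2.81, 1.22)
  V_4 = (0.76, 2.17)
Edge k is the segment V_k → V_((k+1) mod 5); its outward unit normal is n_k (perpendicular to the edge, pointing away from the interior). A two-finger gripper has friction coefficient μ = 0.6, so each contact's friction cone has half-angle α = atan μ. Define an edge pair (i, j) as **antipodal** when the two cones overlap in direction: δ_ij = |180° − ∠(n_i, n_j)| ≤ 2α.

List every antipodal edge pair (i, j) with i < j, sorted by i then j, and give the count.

count = 5; pairs: (0,3), (0,4), (1,3), (1,4), (2,4)

α = atan 0.6 = 30.96°;  2α = 61.93°
n_0 = (-0.4064, -0.9137)
n_1 = (+0.2450, -0.9695)
n_2 = (+0.9998, +0.0178)
n_3 = (+0.4205, +0.9073)
n_4 = (-0.5968, +0.8024)
  (0,1): δ = 141.84°  ·
  (0,2): δ = 65.00°  ·
  (0,3): δ = 0.89°  ✓
  (0,4): δ = 60.62°  ✓
  (1,2): δ = 103.16°  ·
  (1,3): δ = 39.05°  ✓
  (1,4): δ = 22.45°  ✓
  (2,3): δ = 115.88°  ·
  (2,4): δ = 54.38°  ✓
  (3,4): δ = 118.50°  ·
antipodal pairs: 5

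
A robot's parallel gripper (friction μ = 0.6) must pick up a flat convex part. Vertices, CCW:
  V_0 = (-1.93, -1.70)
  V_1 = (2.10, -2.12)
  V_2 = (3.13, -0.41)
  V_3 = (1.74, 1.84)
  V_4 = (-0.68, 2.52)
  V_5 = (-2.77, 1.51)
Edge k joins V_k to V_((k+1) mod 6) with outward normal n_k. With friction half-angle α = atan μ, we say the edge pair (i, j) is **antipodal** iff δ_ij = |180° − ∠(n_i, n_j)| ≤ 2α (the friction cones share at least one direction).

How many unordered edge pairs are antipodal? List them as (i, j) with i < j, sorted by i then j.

count = 7; pairs: (0,2), (0,3), (0,4), (1,4), (1,5), (2,5), (3,5)

α = atan 0.6 = 30.96°;  2α = 61.93°
n_0 = (-0.1037, -0.9946)
n_1 = (+0.8566, -0.5160)
n_2 = (+0.8507, +0.5256)
n_3 = (+0.2705, +0.9627)
n_4 = (-0.4351, +0.9004)
n_5 = (-0.9674, -0.2532)
  (0,1): δ = 115.11°  ·
  (0,2): δ = 52.34°  ✓
  (0,3): δ = 9.75°  ✓
  (0,4): δ = 31.74°  ✓
  (0,5): δ = 110.61°  ·
  (1,2): δ = 117.23°  ·
  (1,3): δ = 74.63°  ·
  (1,4): δ = 33.15°  ✓
  (1,5): δ = 45.73°  ✓
  (2,3): δ = 137.40°  ·
  (2,4): δ = 95.91°  ·
  (2,5): δ = 17.04°  ✓
  (3,4): δ = 138.51°  ·
  (3,5): δ = 59.64°  ✓
  (4,5): δ = 101.13°  ·
antipodal pairs: 7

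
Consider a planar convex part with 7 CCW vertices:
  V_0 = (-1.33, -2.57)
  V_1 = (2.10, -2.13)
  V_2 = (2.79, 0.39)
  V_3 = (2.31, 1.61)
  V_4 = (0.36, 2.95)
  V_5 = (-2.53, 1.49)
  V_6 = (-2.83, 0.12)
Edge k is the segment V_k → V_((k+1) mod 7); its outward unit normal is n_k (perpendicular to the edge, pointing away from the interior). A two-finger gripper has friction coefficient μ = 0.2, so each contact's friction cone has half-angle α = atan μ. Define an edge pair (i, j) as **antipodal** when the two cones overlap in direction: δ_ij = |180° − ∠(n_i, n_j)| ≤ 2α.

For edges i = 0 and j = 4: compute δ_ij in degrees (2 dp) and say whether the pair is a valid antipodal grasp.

δ = 19.49°, valid

α = atan 0.2 = 11.31°;  2α = 22.62°
edge 0: e_0 = (+3.43, +0.44);  n_0 = (+0.1272, -0.9919)
edge 4: e_4 = (-2.89, -1.46);  n_4 = (-0.4509, +0.8926)
∠(n_0, n_4) = 160.51°
δ = |180° − 160.51°| = 19.49°
19.49° ≤ 2α = 22.62°  →  valid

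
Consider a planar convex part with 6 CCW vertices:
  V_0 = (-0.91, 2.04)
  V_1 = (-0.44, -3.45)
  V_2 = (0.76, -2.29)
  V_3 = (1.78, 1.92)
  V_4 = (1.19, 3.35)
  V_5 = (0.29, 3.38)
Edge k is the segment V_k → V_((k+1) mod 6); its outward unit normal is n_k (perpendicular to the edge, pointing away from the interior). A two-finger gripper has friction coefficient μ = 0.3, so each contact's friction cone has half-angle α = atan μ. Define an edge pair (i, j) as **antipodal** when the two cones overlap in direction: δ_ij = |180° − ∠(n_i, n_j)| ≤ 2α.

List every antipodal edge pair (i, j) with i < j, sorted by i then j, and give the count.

α = atan 0.3 = 16.70°;  2α = 33.40°
n_0 = (-0.9964, -0.0853)
n_1 = (+0.6950, -0.7190)
n_2 = (+0.9719, -0.2355)
n_3 = (+0.9244, +0.3814)
n_4 = (+0.0333, +0.9994)
n_5 = (-0.7450, +0.6671)
  (0,1): δ = 50.86°  ·
  (0,2): δ = 18.51°  ✓
  (0,3): δ = 17.53°  ✓
  (0,4): δ = 83.20°  ·
  (0,5): δ = 133.26°  ·
  (1,2): δ = 147.65°  ·
  (1,3): δ = 111.61°  ·
  (1,4): δ = 45.94°  ·
  (1,5): δ = 4.13°  ✓
  (2,3): δ = 143.96°  ·
  (2,4): δ = 78.29°  ·
  (2,5): δ = 28.23°  ✓
  (3,4): δ = 114.33°  ·
  (3,5): δ = 64.27°  ·
  (4,5): δ = 129.94°  ·
antipodal pairs: 4

count = 4; pairs: (0,2), (0,3), (1,5), (2,5)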